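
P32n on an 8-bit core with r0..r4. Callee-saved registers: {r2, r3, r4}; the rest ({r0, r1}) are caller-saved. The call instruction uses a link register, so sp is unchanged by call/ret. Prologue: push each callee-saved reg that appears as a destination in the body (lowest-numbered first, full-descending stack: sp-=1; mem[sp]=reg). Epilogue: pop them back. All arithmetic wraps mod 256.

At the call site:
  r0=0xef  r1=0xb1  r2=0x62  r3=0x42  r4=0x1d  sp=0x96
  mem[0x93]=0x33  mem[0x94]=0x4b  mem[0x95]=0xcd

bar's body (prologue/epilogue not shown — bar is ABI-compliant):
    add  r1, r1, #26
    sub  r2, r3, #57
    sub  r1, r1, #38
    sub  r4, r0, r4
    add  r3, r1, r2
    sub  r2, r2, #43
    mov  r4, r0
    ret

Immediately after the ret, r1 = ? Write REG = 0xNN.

prologue: push r2 → mem[0x95]=0x62, sp=0x95
prologue: push r3 → mem[0x94]=0x42, sp=0x94
prologue: push r4 → mem[0x93]=0x1d, sp=0x93
body[0] add  r1, r1, #26 → r1=0xcb
body[1] sub  r2, r3, #57 → r2=0x09
body[2] sub  r1, r1, #38 → r1=0xa5
body[3] sub  r4, r0, r4 → r4=0xd2
body[4] add  r3, r1, r2 → r3=0xae
body[5] sub  r2, r2, #43 → r2=0xde
body[6] mov  r4, r0 → r4=0xef
epilogue: pop r4=0x1d, sp=0x94
epilogue: pop r3=0x42, sp=0x95
epilogue: pop r2=0x62, sp=0x96
r1 is caller-saved → body value

REG = 0xa5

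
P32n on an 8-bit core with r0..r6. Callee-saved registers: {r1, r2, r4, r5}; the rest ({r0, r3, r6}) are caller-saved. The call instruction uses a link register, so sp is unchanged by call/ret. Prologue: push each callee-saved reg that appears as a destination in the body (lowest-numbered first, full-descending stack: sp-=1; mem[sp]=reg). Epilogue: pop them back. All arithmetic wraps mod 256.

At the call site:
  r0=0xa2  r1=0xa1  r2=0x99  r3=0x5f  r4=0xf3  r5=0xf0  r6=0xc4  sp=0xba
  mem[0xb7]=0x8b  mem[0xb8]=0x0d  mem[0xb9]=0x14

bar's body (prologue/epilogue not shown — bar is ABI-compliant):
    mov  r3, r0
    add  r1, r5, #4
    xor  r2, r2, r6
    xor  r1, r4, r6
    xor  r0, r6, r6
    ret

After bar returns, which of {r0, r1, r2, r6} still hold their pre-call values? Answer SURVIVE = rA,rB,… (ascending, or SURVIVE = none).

SURVIVE = r1,r2,r6

prologue: push r1 -> mem[0xb9]=0xa1, sp=0xb9
prologue: push r2 -> mem[0xb8]=0x99, sp=0xb8
body[0] mov  r3, r0 -> r3=0xa2
body[1] add  r1, r5, #4 -> r1=0xf4
body[2] xor  r2, r2, r6 -> r2=0x5d
body[3] xor  r1, r4, r6 -> r1=0x37
body[4] xor  r0, r6, r6 -> r0=0x00
epilogue: pop r2=0x99, sp=0xb9
epilogue: pop r1=0xa1, sp=0xba
r0: caller-saved, written=True
r1: callee-saved, written=True
r2: callee-saved, written=True
r6: caller-saved, written=False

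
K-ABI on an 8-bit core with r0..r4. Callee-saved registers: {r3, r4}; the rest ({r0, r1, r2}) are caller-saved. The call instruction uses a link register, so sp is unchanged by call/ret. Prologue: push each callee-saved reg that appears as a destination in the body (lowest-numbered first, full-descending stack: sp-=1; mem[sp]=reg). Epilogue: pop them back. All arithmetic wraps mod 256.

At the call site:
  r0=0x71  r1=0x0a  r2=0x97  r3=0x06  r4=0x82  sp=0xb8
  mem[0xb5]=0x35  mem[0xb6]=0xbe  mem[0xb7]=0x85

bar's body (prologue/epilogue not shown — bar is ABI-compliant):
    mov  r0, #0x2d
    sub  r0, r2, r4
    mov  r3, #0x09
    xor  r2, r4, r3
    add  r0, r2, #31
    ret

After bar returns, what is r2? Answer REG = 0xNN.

REG = 0x8b

prologue: push r3 -> mem[0xb7]=0x06, sp=0xb7
body[0] mov  r0, #0x2d -> r0=0x2d
body[1] sub  r0, r2, r4 -> r0=0x15
body[2] mov  r3, #0x09 -> r3=0x09
body[3] xor  r2, r4, r3 -> r2=0x8b
body[4] add  r0, r2, #31 -> r0=0xaa
epilogue: pop r3=0x06, sp=0xb8
r2 is caller-saved -> body value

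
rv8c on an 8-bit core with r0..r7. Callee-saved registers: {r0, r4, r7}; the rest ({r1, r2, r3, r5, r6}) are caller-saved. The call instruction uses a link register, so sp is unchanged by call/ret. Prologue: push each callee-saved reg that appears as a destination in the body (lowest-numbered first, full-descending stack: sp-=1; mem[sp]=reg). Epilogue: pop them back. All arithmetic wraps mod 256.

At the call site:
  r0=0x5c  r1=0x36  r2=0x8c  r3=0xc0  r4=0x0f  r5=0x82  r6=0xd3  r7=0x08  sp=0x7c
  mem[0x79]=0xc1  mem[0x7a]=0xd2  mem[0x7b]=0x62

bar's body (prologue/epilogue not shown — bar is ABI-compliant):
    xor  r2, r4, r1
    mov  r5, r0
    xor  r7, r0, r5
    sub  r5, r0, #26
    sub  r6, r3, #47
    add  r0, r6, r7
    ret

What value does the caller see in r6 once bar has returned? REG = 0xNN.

prologue: push r0 -> mem[0x7b]=0x5c, sp=0x7b
prologue: push r7 -> mem[0x7a]=0x08, sp=0x7a
body[0] xor  r2, r4, r1 -> r2=0x39
body[1] mov  r5, r0 -> r5=0x5c
body[2] xor  r7, r0, r5 -> r7=0x00
body[3] sub  r5, r0, #26 -> r5=0x42
body[4] sub  r6, r3, #47 -> r6=0x91
body[5] add  r0, r6, r7 -> r0=0x91
epilogue: pop r7=0x08, sp=0x7b
epilogue: pop r0=0x5c, sp=0x7c
r6 is caller-saved -> body value

REG = 0x91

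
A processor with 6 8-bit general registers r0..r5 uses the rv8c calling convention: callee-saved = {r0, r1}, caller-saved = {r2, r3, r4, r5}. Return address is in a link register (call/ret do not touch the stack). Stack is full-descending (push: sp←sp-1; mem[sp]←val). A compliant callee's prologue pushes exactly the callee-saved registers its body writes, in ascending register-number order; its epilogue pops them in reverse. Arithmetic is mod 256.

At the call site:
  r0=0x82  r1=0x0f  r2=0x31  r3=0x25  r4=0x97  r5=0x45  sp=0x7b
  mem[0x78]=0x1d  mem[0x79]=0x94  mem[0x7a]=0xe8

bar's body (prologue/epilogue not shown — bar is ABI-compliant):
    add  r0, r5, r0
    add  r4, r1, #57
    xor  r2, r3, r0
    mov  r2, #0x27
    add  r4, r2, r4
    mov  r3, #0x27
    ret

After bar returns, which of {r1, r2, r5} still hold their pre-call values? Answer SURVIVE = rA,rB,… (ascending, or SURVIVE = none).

SURVIVE = r1,r5

prologue: push r0 → mem[0x7a]=0x82, sp=0x7a
body[0] add  r0, r5, r0 → r0=0xc7
body[1] add  r4, r1, #57 → r4=0x48
body[2] xor  r2, r3, r0 → r2=0xe2
body[3] mov  r2, #0x27 → r2=0x27
body[4] add  r4, r2, r4 → r4=0x6f
body[5] mov  r3, #0x27 → r3=0x27
epilogue: pop r0=0x82, sp=0x7b
r1: callee-saved, written=False
r2: caller-saved, written=True
r5: caller-saved, written=False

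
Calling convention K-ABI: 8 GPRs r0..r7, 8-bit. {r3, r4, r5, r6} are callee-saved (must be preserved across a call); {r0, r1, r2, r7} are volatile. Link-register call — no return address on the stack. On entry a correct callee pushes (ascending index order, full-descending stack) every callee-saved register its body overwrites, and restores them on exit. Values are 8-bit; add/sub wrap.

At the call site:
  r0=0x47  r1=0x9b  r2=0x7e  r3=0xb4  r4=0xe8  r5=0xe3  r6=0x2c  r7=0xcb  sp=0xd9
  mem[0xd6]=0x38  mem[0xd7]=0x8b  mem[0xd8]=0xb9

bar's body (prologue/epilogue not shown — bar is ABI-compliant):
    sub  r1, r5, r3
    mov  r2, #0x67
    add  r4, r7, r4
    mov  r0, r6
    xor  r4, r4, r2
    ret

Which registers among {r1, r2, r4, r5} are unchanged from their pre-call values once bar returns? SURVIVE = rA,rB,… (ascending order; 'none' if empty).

prologue: push r4 → mem[0xd8]=0xe8, sp=0xd8
body[0] sub  r1, r5, r3 → r1=0x2f
body[1] mov  r2, #0x67 → r2=0x67
body[2] add  r4, r7, r4 → r4=0xb3
body[3] mov  r0, r6 → r0=0x2c
body[4] xor  r4, r4, r2 → r4=0xd4
epilogue: pop r4=0xe8, sp=0xd9
r1: caller-saved, written=True
r2: caller-saved, written=True
r4: callee-saved, written=True
r5: callee-saved, written=False

SURVIVE = r4,r5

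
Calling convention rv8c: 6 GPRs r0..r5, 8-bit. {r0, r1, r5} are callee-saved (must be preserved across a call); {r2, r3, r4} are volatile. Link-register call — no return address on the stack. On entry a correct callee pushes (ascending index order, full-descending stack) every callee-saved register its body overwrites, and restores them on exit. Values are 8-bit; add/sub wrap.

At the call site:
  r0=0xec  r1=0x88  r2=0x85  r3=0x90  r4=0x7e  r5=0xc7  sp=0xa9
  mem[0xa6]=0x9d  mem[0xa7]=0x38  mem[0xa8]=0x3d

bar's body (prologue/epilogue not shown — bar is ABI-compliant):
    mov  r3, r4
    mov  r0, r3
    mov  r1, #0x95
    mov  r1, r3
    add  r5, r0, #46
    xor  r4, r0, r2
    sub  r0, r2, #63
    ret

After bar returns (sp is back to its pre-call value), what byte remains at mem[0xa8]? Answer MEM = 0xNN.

MEM = 0xec

prologue: push r0 → mem[0xa8]=0xec, sp=0xa8
prologue: push r1 → mem[0xa7]=0x88, sp=0xa7
prologue: push r5 → mem[0xa6]=0xc7, sp=0xa6
body[0] mov  r3, r4 → r3=0x7e
body[1] mov  r0, r3 → r0=0x7e
body[2] mov  r1, #0x95 → r1=0x95
body[3] mov  r1, r3 → r1=0x7e
body[4] add  r5, r0, #46 → r5=0xac
body[5] xor  r4, r0, r2 → r4=0xfb
body[6] sub  r0, r2, #63 → r0=0x46
epilogue: pop r5=0xc7, sp=0xa7
epilogue: pop r1=0x88, sp=0xa8
epilogue: pop r0=0xec, sp=0xa9
prologue pushed ['r0', 'r1', 'r5'] at ['0xa8', '0xa7', '0xa6']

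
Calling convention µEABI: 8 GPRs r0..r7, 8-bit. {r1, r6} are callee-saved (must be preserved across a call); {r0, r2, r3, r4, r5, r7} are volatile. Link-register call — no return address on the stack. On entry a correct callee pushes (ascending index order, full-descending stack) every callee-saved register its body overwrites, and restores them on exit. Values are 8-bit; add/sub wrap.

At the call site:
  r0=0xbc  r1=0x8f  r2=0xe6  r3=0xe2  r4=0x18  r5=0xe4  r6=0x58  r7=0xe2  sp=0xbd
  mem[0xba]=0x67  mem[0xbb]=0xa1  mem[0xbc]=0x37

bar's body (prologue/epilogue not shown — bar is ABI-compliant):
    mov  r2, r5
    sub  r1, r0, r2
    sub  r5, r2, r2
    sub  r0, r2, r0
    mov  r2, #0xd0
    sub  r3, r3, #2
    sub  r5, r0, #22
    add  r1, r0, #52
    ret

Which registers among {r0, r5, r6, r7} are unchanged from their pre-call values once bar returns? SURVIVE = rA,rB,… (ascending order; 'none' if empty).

prologue: push r1 → mem[0xbc]=0x8f, sp=0xbc
body[0] mov  r2, r5 → r2=0xe4
body[1] sub  r1, r0, r2 → r1=0xd8
body[2] sub  r5, r2, r2 → r5=0x00
body[3] sub  r0, r2, r0 → r0=0x28
body[4] mov  r2, #0xd0 → r2=0xd0
body[5] sub  r3, r3, #2 → r3=0xe0
body[6] sub  r5, r0, #22 → r5=0x12
body[7] add  r1, r0, #52 → r1=0x5c
epilogue: pop r1=0x8f, sp=0xbd
r0: caller-saved, written=True
r5: caller-saved, written=True
r6: callee-saved, written=False
r7: caller-saved, written=False

SURVIVE = r6,r7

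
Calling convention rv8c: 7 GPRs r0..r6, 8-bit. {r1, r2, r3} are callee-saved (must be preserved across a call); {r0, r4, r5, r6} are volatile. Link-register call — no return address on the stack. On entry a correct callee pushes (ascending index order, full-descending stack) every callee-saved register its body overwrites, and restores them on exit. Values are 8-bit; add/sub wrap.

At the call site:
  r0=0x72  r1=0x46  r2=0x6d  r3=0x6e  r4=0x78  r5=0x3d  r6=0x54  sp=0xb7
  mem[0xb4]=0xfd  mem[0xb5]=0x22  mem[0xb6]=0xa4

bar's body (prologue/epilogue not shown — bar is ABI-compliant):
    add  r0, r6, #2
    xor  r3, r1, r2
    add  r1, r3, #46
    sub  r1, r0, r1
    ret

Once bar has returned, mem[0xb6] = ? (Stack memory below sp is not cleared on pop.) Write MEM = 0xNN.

prologue: push r1 -> mem[0xb6]=0x46, sp=0xb6
prologue: push r3 -> mem[0xb5]=0x6e, sp=0xb5
body[0] add  r0, r6, #2 -> r0=0x56
body[1] xor  r3, r1, r2 -> r3=0x2b
body[2] add  r1, r3, #46 -> r1=0x59
body[3] sub  r1, r0, r1 -> r1=0xfd
epilogue: pop r3=0x6e, sp=0xb6
epilogue: pop r1=0x46, sp=0xb7
prologue pushed ['r1', 'r3'] at ['0xb6', '0xb5']

MEM = 0x46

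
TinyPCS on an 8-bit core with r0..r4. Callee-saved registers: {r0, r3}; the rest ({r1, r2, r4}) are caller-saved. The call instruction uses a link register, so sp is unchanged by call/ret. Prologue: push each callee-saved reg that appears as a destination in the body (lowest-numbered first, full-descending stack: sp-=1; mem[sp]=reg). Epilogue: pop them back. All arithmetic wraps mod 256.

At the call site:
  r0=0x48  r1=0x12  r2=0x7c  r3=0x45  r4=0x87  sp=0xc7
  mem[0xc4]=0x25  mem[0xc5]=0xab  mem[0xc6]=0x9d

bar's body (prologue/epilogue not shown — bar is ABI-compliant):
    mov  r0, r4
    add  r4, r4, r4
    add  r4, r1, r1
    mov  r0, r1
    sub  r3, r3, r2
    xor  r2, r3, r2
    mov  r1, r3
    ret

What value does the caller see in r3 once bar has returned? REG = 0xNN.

REG = 0x45

prologue: push r0 -> mem[0xc6]=0x48, sp=0xc6
prologue: push r3 -> mem[0xc5]=0x45, sp=0xc5
body[0] mov  r0, r4 -> r0=0x87
body[1] add  r4, r4, r4 -> r4=0x0e
body[2] add  r4, r1, r1 -> r4=0x24
body[3] mov  r0, r1 -> r0=0x12
body[4] sub  r3, r3, r2 -> r3=0xc9
body[5] xor  r2, r3, r2 -> r2=0xb5
body[6] mov  r1, r3 -> r1=0xc9
epilogue: pop r3=0x45, sp=0xc6
epilogue: pop r0=0x48, sp=0xc7
r3 is callee-saved -> restored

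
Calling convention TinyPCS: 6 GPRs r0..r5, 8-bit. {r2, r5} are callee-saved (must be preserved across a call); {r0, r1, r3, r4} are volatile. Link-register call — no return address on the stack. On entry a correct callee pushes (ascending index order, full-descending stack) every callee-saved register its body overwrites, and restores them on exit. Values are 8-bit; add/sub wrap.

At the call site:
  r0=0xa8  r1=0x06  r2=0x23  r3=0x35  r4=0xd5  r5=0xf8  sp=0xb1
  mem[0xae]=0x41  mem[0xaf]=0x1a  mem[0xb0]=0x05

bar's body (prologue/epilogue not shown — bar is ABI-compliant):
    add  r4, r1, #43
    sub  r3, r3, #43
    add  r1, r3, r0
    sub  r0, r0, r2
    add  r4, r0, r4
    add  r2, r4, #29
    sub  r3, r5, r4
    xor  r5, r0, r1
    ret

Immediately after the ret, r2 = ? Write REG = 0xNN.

prologue: push r2 -> mem[0xb0]=0x23, sp=0xb0
prologue: push r5 -> mem[0xaf]=0xf8, sp=0xaf
body[0] add  r4, r1, #43 -> r4=0x31
body[1] sub  r3, r3, #43 -> r3=0x0a
body[2] add  r1, r3, r0 -> r1=0xb2
body[3] sub  r0, r0, r2 -> r0=0x85
body[4] add  r4, r0, r4 -> r4=0xb6
body[5] add  r2, r4, #29 -> r2=0xd3
body[6] sub  r3, r5, r4 -> r3=0x42
body[7] xor  r5, r0, r1 -> r5=0x37
epilogue: pop r5=0xf8, sp=0xb0
epilogue: pop r2=0x23, sp=0xb1
r2 is callee-saved -> restored

REG = 0x23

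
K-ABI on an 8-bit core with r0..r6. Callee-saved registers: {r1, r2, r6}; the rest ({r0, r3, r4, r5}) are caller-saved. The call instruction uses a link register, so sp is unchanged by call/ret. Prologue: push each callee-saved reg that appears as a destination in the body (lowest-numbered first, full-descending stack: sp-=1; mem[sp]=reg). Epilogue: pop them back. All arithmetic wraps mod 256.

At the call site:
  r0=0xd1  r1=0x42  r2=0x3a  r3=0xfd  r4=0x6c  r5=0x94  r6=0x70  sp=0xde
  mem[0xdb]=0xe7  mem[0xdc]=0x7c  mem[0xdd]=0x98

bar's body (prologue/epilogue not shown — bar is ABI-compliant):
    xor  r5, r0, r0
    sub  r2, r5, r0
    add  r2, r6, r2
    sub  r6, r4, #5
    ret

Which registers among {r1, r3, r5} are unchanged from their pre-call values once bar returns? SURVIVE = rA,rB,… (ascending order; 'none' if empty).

SURVIVE = r1,r3

prologue: push r2 -> mem[0xdd]=0x3a, sp=0xdd
prologue: push r6 -> mem[0xdc]=0x70, sp=0xdc
body[0] xor  r5, r0, r0 -> r5=0x00
body[1] sub  r2, r5, r0 -> r2=0x2f
body[2] add  r2, r6, r2 -> r2=0x9f
body[3] sub  r6, r4, #5 -> r6=0x67
epilogue: pop r6=0x70, sp=0xdd
epilogue: pop r2=0x3a, sp=0xde
r1: callee-saved, written=False
r3: caller-saved, written=False
r5: caller-saved, written=True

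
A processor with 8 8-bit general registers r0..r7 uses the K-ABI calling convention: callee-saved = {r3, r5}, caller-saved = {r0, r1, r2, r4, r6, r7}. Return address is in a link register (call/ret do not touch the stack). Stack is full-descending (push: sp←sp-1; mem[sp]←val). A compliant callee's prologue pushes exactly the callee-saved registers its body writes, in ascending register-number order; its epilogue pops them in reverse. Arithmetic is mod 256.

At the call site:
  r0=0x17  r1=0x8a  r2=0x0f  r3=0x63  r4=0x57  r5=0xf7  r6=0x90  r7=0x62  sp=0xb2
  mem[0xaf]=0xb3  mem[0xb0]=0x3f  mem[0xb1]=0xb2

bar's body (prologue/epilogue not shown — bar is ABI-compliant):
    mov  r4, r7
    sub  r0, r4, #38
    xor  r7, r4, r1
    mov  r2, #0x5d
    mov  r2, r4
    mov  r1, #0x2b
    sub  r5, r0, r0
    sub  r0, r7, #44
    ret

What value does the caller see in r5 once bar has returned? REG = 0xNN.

prologue: push r5 → mem[0xb1]=0xf7, sp=0xb1
body[0] mov  r4, r7 → r4=0x62
body[1] sub  r0, r4, #38 → r0=0x3c
body[2] xor  r7, r4, r1 → r7=0xe8
body[3] mov  r2, #0x5d → r2=0x5d
body[4] mov  r2, r4 → r2=0x62
body[5] mov  r1, #0x2b → r1=0x2b
body[6] sub  r5, r0, r0 → r5=0x00
body[7] sub  r0, r7, #44 → r0=0xbc
epilogue: pop r5=0xf7, sp=0xb2
r5 is callee-saved → restored

REG = 0xf7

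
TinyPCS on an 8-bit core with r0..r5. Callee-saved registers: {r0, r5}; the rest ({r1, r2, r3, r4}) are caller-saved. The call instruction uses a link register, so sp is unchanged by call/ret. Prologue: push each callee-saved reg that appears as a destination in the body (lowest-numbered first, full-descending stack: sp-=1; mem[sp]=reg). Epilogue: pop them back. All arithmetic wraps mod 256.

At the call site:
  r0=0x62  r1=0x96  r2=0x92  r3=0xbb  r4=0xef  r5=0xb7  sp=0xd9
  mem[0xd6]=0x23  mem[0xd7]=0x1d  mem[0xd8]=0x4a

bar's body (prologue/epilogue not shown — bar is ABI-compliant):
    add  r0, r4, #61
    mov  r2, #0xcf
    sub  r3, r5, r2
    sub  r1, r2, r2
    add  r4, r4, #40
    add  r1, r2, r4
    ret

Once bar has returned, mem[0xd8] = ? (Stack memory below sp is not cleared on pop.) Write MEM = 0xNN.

MEM = 0x62

prologue: push r0 -> mem[0xd8]=0x62, sp=0xd8
body[0] add  r0, r4, #61 -> r0=0x2c
body[1] mov  r2, #0xcf -> r2=0xcf
body[2] sub  r3, r5, r2 -> r3=0xe8
body[3] sub  r1, r2, r2 -> r1=0x00
body[4] add  r4, r4, #40 -> r4=0x17
body[5] add  r1, r2, r4 -> r1=0xe6
epilogue: pop r0=0x62, sp=0xd9
prologue pushed ['r0'] at ['0xd8']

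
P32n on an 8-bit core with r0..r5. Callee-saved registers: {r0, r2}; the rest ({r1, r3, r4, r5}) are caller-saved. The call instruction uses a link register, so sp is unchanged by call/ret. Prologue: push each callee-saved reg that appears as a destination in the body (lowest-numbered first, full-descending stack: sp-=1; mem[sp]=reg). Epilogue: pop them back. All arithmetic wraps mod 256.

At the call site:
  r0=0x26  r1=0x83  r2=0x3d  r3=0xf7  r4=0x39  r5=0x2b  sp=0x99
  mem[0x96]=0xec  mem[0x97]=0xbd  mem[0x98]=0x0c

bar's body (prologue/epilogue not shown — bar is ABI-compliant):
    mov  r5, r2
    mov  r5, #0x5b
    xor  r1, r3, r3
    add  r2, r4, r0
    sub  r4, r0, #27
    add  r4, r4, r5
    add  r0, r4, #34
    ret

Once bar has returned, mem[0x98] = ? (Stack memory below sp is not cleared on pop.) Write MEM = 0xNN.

MEM = 0x26

prologue: push r0 -> mem[0x98]=0x26, sp=0x98
prologue: push r2 -> mem[0x97]=0x3d, sp=0x97
body[0] mov  r5, r2 -> r5=0x3d
body[1] mov  r5, #0x5b -> r5=0x5b
body[2] xor  r1, r3, r3 -> r1=0x00
body[3] add  r2, r4, r0 -> r2=0x5f
body[4] sub  r4, r0, #27 -> r4=0x0b
body[5] add  r4, r4, r5 -> r4=0x66
body[6] add  r0, r4, #34 -> r0=0x88
epilogue: pop r2=0x3d, sp=0x98
epilogue: pop r0=0x26, sp=0x99
prologue pushed ['r0', 'r2'] at ['0x98', '0x97']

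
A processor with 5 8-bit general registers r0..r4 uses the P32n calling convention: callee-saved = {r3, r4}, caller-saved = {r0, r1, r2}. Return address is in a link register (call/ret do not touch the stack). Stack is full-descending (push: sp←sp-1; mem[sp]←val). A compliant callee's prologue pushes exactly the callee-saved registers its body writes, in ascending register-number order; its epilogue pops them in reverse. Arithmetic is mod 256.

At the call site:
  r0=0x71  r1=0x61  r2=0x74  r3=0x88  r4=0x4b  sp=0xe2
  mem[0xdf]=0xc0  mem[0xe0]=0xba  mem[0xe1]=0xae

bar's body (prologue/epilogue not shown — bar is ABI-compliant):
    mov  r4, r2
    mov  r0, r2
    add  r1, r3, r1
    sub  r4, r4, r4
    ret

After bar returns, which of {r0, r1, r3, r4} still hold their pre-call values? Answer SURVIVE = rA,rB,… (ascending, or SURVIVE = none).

SURVIVE = r3,r4

prologue: push r4 -> mem[0xe1]=0x4b, sp=0xe1
body[0] mov  r4, r2 -> r4=0x74
body[1] mov  r0, r2 -> r0=0x74
body[2] add  r1, r3, r1 -> r1=0xe9
body[3] sub  r4, r4, r4 -> r4=0x00
epilogue: pop r4=0x4b, sp=0xe2
r0: caller-saved, written=True
r1: caller-saved, written=True
r3: callee-saved, written=False
r4: callee-saved, written=True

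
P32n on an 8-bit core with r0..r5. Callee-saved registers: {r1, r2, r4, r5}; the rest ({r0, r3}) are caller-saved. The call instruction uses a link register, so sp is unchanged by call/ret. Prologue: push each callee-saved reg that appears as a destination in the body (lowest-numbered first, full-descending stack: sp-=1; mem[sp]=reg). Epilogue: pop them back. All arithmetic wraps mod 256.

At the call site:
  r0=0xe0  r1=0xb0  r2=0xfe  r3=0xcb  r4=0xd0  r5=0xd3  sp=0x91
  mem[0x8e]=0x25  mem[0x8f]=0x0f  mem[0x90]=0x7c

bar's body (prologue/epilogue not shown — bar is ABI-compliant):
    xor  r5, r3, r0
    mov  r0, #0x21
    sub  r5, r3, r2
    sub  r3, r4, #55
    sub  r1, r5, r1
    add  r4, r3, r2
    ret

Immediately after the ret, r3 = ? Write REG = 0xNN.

prologue: push r1 → mem[0x90]=0xb0, sp=0x90
prologue: push r4 → mem[0x8f]=0xd0, sp=0x8f
prologue: push r5 → mem[0x8e]=0xd3, sp=0x8e
body[0] xor  r5, r3, r0 → r5=0x2b
body[1] mov  r0, #0x21 → r0=0x21
body[2] sub  r5, r3, r2 → r5=0xcd
body[3] sub  r3, r4, #55 → r3=0x99
body[4] sub  r1, r5, r1 → r1=0x1d
body[5] add  r4, r3, r2 → r4=0x97
epilogue: pop r5=0xd3, sp=0x8f
epilogue: pop r4=0xd0, sp=0x90
epilogue: pop r1=0xb0, sp=0x91
r3 is caller-saved → body value

REG = 0x99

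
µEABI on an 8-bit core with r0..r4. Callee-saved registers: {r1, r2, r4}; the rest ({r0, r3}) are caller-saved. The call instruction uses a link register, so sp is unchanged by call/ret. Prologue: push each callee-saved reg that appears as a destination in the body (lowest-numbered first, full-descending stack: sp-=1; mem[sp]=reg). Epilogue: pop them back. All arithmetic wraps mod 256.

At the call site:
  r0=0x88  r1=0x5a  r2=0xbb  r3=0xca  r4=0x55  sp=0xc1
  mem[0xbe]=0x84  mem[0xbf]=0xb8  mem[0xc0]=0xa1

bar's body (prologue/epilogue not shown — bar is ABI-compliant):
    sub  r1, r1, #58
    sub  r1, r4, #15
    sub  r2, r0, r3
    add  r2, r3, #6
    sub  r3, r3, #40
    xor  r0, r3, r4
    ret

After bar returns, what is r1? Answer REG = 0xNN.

prologue: push r1 -> mem[0xc0]=0x5a, sp=0xc0
prologue: push r2 -> mem[0xbf]=0xbb, sp=0xbf
body[0] sub  r1, r1, #58 -> r1=0x20
body[1] sub  r1, r4, #15 -> r1=0x46
body[2] sub  r2, r0, r3 -> r2=0xbe
body[3] add  r2, r3, #6 -> r2=0xd0
body[4] sub  r3, r3, #40 -> r3=0xa2
body[5] xor  r0, r3, r4 -> r0=0xf7
epilogue: pop r2=0xbb, sp=0xc0
epilogue: pop r1=0x5a, sp=0xc1
r1 is callee-saved -> restored

REG = 0x5a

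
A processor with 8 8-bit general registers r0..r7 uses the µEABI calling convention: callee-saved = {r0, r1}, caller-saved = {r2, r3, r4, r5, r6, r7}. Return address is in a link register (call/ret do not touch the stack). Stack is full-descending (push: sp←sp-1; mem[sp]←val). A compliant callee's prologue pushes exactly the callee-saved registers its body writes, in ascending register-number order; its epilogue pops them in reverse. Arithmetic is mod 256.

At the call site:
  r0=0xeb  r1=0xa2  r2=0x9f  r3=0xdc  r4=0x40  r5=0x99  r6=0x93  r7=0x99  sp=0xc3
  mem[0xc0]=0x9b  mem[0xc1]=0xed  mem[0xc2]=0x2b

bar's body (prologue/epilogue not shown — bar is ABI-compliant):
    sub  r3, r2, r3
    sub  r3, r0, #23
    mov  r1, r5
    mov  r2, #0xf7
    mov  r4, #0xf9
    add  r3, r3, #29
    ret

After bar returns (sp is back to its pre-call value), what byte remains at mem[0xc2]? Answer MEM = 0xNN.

prologue: push r1 → mem[0xc2]=0xa2, sp=0xc2
body[0] sub  r3, r2, r3 → r3=0xc3
body[1] sub  r3, r0, #23 → r3=0xd4
body[2] mov  r1, r5 → r1=0x99
body[3] mov  r2, #0xf7 → r2=0xf7
body[4] mov  r4, #0xf9 → r4=0xf9
body[5] add  r3, r3, #29 → r3=0xf1
epilogue: pop r1=0xa2, sp=0xc3
prologue pushed ['r1'] at ['0xc2']

MEM = 0xa2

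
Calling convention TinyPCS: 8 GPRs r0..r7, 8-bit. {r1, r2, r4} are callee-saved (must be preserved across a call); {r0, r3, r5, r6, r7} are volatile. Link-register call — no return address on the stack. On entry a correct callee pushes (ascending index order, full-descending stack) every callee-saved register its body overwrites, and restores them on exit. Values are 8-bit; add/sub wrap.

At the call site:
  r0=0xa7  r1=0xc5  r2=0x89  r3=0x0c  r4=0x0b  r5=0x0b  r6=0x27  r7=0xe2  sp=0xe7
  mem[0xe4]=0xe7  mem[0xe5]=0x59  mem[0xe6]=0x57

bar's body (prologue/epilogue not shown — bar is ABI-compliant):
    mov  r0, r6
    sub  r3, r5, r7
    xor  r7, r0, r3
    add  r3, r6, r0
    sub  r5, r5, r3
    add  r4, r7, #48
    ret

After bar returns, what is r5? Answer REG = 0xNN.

REG = 0xbd

prologue: push r4 -> mem[0xe6]=0x0b, sp=0xe6
body[0] mov  r0, r6 -> r0=0x27
body[1] sub  r3, r5, r7 -> r3=0x29
body[2] xor  r7, r0, r3 -> r7=0x0e
body[3] add  r3, r6, r0 -> r3=0x4e
body[4] sub  r5, r5, r3 -> r5=0xbd
body[5] add  r4, r7, #48 -> r4=0x3e
epilogue: pop r4=0x0b, sp=0xe7
r5 is caller-saved -> body value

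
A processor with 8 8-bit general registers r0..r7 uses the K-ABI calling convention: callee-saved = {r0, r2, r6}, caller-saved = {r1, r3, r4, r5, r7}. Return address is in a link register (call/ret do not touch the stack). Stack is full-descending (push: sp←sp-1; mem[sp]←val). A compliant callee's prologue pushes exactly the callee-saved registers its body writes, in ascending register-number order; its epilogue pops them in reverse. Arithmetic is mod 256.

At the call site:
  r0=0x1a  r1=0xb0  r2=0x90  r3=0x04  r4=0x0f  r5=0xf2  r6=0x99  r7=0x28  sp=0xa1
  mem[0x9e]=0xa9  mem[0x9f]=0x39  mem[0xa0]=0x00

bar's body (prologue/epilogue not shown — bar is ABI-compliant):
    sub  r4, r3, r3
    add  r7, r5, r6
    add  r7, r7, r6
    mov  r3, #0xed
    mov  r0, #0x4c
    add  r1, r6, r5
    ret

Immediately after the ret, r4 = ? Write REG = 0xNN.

REG = 0x00

prologue: push r0 → mem[0xa0]=0x1a, sp=0xa0
body[0] sub  r4, r3, r3 → r4=0x00
body[1] add  r7, r5, r6 → r7=0x8b
body[2] add  r7, r7, r6 → r7=0x24
body[3] mov  r3, #0xed → r3=0xed
body[4] mov  r0, #0x4c → r0=0x4c
body[5] add  r1, r6, r5 → r1=0x8b
epilogue: pop r0=0x1a, sp=0xa1
r4 is caller-saved → body value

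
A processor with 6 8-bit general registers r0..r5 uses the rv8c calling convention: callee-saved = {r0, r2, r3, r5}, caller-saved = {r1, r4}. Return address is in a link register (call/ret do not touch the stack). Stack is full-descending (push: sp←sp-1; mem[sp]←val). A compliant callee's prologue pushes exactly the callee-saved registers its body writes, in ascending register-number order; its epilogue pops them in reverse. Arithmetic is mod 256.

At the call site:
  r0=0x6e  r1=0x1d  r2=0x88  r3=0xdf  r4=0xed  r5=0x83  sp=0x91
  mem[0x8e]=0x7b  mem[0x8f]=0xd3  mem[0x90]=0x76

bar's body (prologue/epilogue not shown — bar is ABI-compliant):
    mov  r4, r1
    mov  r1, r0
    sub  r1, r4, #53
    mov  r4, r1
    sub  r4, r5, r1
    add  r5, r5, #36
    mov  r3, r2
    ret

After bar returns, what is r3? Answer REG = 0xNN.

prologue: push r3 -> mem[0x90]=0xdf, sp=0x90
prologue: push r5 -> mem[0x8f]=0x83, sp=0x8f
body[0] mov  r4, r1 -> r4=0x1d
body[1] mov  r1, r0 -> r1=0x6e
body[2] sub  r1, r4, #53 -> r1=0xe8
body[3] mov  r4, r1 -> r4=0xe8
body[4] sub  r4, r5, r1 -> r4=0x9b
body[5] add  r5, r5, #36 -> r5=0xa7
body[6] mov  r3, r2 -> r3=0x88
epilogue: pop r5=0x83, sp=0x90
epilogue: pop r3=0xdf, sp=0x91
r3 is callee-saved -> restored

REG = 0xdf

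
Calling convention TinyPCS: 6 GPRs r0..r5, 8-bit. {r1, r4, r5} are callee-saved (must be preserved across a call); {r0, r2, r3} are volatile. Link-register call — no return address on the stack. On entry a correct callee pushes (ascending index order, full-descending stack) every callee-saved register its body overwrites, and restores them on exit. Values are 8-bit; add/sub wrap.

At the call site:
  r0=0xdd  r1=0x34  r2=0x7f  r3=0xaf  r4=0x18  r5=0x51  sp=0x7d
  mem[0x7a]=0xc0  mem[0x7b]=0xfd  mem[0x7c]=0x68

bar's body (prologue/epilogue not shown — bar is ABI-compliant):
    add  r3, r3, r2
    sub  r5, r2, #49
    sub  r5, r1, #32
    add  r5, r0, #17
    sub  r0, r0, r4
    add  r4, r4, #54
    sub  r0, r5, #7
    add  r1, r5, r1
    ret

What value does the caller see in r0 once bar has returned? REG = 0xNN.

REG = 0xe7

prologue: push r1 → mem[0x7c]=0x34, sp=0x7c
prologue: push r4 → mem[0x7b]=0x18, sp=0x7b
prologue: push r5 → mem[0x7a]=0x51, sp=0x7a
body[0] add  r3, r3, r2 → r3=0x2e
body[1] sub  r5, r2, #49 → r5=0x4e
body[2] sub  r5, r1, #32 → r5=0x14
body[3] add  r5, r0, #17 → r5=0xee
body[4] sub  r0, r0, r4 → r0=0xc5
body[5] add  r4, r4, #54 → r4=0x4e
body[6] sub  r0, r5, #7 → r0=0xe7
body[7] add  r1, r5, r1 → r1=0x22
epilogue: pop r5=0x51, sp=0x7b
epilogue: pop r4=0x18, sp=0x7c
epilogue: pop r1=0x34, sp=0x7d
r0 is caller-saved → body value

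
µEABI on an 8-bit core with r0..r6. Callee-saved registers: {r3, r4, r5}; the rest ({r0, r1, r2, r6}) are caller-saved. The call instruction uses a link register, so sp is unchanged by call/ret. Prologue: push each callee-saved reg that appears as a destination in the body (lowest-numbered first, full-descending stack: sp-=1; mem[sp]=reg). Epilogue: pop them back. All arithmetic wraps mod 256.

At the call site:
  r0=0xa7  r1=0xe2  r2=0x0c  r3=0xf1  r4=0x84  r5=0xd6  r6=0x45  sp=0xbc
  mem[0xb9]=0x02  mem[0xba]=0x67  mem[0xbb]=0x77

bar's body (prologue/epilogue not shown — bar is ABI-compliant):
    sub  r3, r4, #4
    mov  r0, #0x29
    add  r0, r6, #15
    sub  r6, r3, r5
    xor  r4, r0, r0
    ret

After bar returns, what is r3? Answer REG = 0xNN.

REG = 0xf1

prologue: push r3 -> mem[0xbb]=0xf1, sp=0xbb
prologue: push r4 -> mem[0xba]=0x84, sp=0xba
body[0] sub  r3, r4, #4 -> r3=0x80
body[1] mov  r0, #0x29 -> r0=0x29
body[2] add  r0, r6, #15 -> r0=0x54
body[3] sub  r6, r3, r5 -> r6=0xaa
body[4] xor  r4, r0, r0 -> r4=0x00
epilogue: pop r4=0x84, sp=0xbb
epilogue: pop r3=0xf1, sp=0xbc
r3 is callee-saved -> restored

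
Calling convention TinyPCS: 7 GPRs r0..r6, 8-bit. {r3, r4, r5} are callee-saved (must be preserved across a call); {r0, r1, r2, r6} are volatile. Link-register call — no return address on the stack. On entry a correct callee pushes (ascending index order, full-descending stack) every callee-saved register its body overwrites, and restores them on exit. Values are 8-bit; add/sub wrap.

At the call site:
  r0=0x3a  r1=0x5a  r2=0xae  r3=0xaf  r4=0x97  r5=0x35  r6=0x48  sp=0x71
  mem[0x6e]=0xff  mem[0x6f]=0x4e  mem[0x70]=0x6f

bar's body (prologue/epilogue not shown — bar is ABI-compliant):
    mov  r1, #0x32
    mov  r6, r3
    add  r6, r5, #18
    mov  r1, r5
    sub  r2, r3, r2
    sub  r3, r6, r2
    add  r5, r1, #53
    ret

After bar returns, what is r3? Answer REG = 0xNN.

REG = 0xaf

prologue: push r3 → mem[0x70]=0xaf, sp=0x70
prologue: push r5 → mem[0x6f]=0x35, sp=0x6f
body[0] mov  r1, #0x32 → r1=0x32
body[1] mov  r6, r3 → r6=0xaf
body[2] add  r6, r5, #18 → r6=0x47
body[3] mov  r1, r5 → r1=0x35
body[4] sub  r2, r3, r2 → r2=0x01
body[5] sub  r3, r6, r2 → r3=0x46
body[6] add  r5, r1, #53 → r5=0x6a
epilogue: pop r5=0x35, sp=0x70
epilogue: pop r3=0xaf, sp=0x71
r3 is callee-saved → restored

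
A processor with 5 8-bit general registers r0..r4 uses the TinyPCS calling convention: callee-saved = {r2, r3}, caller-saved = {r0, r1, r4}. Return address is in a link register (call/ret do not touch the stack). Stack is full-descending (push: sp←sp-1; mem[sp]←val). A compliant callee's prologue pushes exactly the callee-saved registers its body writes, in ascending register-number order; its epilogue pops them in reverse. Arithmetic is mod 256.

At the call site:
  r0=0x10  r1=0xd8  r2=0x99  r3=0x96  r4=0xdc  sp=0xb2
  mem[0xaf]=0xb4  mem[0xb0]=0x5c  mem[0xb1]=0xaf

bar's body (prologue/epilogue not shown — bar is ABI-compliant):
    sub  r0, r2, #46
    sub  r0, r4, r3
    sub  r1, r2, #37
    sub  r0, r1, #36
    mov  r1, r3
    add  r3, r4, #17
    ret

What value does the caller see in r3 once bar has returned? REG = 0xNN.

prologue: push r3 → mem[0xb1]=0x96, sp=0xb1
body[0] sub  r0, r2, #46 → r0=0x6b
body[1] sub  r0, r4, r3 → r0=0x46
body[2] sub  r1, r2, #37 → r1=0x74
body[3] sub  r0, r1, #36 → r0=0x50
body[4] mov  r1, r3 → r1=0x96
body[5] add  r3, r4, #17 → r3=0xed
epilogue: pop r3=0x96, sp=0xb2
r3 is callee-saved → restored

REG = 0x96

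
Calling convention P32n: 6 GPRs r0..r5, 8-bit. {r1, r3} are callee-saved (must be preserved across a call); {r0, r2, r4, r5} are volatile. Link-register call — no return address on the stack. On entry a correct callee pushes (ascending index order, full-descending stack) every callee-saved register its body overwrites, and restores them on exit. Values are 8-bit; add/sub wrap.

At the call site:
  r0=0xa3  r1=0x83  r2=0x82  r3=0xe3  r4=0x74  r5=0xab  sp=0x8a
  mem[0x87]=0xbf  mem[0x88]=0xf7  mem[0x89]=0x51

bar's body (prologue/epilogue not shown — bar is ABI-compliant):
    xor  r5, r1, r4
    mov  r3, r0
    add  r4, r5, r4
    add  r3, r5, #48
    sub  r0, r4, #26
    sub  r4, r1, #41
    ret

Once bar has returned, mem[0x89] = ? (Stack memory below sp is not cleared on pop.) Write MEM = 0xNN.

prologue: push r3 → mem[0x89]=0xe3, sp=0x89
body[0] xor  r5, r1, r4 → r5=0xf7
body[1] mov  r3, r0 → r3=0xa3
body[2] add  r4, r5, r4 → r4=0x6b
body[3] add  r3, r5, #48 → r3=0x27
body[4] sub  r0, r4, #26 → r0=0x51
body[5] sub  r4, r1, #41 → r4=0x5a
epilogue: pop r3=0xe3, sp=0x8a
prologue pushed ['r3'] at ['0x89']

MEM = 0xe3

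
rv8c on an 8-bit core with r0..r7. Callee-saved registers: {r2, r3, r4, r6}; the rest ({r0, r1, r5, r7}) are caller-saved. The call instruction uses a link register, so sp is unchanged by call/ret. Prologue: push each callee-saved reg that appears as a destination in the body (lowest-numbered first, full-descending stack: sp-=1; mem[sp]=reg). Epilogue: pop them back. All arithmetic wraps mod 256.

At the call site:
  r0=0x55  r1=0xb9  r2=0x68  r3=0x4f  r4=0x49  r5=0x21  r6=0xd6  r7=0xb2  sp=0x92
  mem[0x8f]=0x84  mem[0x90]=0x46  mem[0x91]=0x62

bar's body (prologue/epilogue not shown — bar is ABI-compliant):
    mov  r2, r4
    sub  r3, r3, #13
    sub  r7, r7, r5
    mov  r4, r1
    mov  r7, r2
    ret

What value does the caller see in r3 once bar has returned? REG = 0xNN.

REG = 0x4f

prologue: push r2 → mem[0x91]=0x68, sp=0x91
prologue: push r3 → mem[0x90]=0x4f, sp=0x90
prologue: push r4 → mem[0x8f]=0x49, sp=0x8f
body[0] mov  r2, r4 → r2=0x49
body[1] sub  r3, r3, #13 → r3=0x42
body[2] sub  r7, r7, r5 → r7=0x91
body[3] mov  r4, r1 → r4=0xb9
body[4] mov  r7, r2 → r7=0x49
epilogue: pop r4=0x49, sp=0x90
epilogue: pop r3=0x4f, sp=0x91
epilogue: pop r2=0x68, sp=0x92
r3 is callee-saved → restored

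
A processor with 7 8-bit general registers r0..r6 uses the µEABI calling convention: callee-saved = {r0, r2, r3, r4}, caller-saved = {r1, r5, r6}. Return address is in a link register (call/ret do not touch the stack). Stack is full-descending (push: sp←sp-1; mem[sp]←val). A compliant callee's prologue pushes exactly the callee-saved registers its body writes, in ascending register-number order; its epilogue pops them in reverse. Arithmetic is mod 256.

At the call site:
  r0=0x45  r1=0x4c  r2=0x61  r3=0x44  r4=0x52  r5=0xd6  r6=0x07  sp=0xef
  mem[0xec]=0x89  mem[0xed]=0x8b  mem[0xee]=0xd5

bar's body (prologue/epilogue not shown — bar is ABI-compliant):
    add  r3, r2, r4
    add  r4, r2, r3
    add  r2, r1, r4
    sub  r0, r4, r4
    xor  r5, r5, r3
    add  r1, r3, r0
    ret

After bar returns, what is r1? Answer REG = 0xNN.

REG = 0xb3

prologue: push r0 -> mem[0xee]=0x45, sp=0xee
prologue: push r2 -> mem[0xed]=0x61, sp=0xed
prologue: push r3 -> mem[0xec]=0x44, sp=0xec
prologue: push r4 -> mem[0xeb]=0x52, sp=0xeb
body[0] add  r3, r2, r4 -> r3=0xb3
body[1] add  r4, r2, r3 -> r4=0x14
body[2] add  r2, r1, r4 -> r2=0x60
body[3] sub  r0, r4, r4 -> r0=0x00
body[4] xor  r5, r5, r3 -> r5=0x65
body[5] add  r1, r3, r0 -> r1=0xb3
epilogue: pop r4=0x52, sp=0xec
epilogue: pop r3=0x44, sp=0xed
epilogue: pop r2=0x61, sp=0xee
epilogue: pop r0=0x45, sp=0xef
r1 is caller-saved -> body value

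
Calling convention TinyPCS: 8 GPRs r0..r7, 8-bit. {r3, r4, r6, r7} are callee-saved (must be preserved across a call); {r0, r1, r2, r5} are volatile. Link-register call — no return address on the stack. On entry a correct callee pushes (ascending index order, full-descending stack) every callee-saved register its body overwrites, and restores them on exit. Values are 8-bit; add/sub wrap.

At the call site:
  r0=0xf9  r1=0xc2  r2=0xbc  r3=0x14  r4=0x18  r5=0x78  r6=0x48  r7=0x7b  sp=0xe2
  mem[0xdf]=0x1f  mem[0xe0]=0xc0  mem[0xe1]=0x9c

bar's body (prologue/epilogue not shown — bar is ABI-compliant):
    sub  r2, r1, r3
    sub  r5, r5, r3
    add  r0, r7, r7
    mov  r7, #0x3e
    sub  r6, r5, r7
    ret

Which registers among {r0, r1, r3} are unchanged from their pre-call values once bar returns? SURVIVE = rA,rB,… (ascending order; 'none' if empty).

SURVIVE = r1,r3

prologue: push r6 → mem[0xe1]=0x48, sp=0xe1
prologue: push r7 → mem[0xe0]=0x7b, sp=0xe0
body[0] sub  r2, r1, r3 → r2=0xae
body[1] sub  r5, r5, r3 → r5=0x64
body[2] add  r0, r7, r7 → r0=0xf6
body[3] mov  r7, #0x3e → r7=0x3e
body[4] sub  r6, r5, r7 → r6=0x26
epilogue: pop r7=0x7b, sp=0xe1
epilogue: pop r6=0x48, sp=0xe2
r0: caller-saved, written=True
r1: caller-saved, written=False
r3: callee-saved, written=False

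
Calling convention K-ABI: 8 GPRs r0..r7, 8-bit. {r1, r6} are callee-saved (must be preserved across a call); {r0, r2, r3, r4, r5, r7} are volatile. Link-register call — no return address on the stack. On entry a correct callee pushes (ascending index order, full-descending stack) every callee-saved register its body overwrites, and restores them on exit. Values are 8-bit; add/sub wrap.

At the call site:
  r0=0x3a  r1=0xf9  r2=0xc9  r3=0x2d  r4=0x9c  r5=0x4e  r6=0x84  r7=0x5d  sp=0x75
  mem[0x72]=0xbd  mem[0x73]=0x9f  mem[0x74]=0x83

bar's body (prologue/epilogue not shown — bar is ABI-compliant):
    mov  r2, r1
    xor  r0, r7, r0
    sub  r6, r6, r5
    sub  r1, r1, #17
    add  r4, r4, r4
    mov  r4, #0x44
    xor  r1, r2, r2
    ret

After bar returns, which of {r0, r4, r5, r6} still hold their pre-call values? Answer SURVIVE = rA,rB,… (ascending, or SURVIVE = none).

prologue: push r1 -> mem[0x74]=0xf9, sp=0x74
prologue: push r6 -> mem[0x73]=0x84, sp=0x73
body[0] mov  r2, r1 -> r2=0xf9
body[1] xor  r0, r7, r0 -> r0=0x67
body[2] sub  r6, r6, r5 -> r6=0x36
body[3] sub  r1, r1, #17 -> r1=0xe8
body[4] add  r4, r4, r4 -> r4=0x38
body[5] mov  r4, #0x44 -> r4=0x44
body[6] xor  r1, r2, r2 -> r1=0x00
epilogue: pop r6=0x84, sp=0x74
epilogue: pop r1=0xf9, sp=0x75
r0: caller-saved, written=True
r4: caller-saved, written=True
r5: caller-saved, written=False
r6: callee-saved, written=True

SURVIVE = r5,r6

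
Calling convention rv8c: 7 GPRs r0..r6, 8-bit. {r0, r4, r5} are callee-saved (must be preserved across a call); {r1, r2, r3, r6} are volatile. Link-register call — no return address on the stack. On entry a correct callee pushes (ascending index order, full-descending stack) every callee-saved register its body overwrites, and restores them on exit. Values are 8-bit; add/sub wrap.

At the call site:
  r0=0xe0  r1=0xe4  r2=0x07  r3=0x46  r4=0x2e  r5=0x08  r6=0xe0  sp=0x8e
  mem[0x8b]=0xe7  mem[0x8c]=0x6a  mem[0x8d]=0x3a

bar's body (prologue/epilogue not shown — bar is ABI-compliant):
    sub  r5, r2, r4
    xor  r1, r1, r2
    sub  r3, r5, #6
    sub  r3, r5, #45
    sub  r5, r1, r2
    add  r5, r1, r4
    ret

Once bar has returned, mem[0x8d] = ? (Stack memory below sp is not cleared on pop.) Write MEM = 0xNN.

MEM = 0x08

prologue: push r5 → mem[0x8d]=0x08, sp=0x8d
body[0] sub  r5, r2, r4 → r5=0xd9
body[1] xor  r1, r1, r2 → r1=0xe3
body[2] sub  r3, r5, #6 → r3=0xd3
body[3] sub  r3, r5, #45 → r3=0xac
body[4] sub  r5, r1, r2 → r5=0xdc
body[5] add  r5, r1, r4 → r5=0x11
epilogue: pop r5=0x08, sp=0x8e
prologue pushed ['r5'] at ['0x8d']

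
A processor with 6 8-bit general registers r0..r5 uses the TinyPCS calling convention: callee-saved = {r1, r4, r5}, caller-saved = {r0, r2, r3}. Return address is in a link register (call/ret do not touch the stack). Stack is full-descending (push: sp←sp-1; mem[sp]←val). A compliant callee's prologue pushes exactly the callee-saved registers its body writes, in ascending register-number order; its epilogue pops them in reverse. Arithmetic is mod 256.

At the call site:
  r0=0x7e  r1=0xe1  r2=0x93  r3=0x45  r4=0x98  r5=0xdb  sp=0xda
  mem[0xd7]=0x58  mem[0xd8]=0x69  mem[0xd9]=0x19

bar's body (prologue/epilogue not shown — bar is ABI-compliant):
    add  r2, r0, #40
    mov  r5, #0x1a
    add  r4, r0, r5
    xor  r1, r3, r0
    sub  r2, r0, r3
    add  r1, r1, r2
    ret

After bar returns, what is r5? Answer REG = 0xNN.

REG = 0xdb

prologue: push r1 → mem[0xd9]=0xe1, sp=0xd9
prologue: push r4 → mem[0xd8]=0x98, sp=0xd8
prologue: push r5 → mem[0xd7]=0xdb, sp=0xd7
body[0] add  r2, r0, #40 → r2=0xa6
body[1] mov  r5, #0x1a → r5=0x1a
body[2] add  r4, r0, r5 → r4=0x98
body[3] xor  r1, r3, r0 → r1=0x3b
body[4] sub  r2, r0, r3 → r2=0x39
body[5] add  r1, r1, r2 → r1=0x74
epilogue: pop r5=0xdb, sp=0xd8
epilogue: pop r4=0x98, sp=0xd9
epilogue: pop r1=0xe1, sp=0xda
r5 is callee-saved → restored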